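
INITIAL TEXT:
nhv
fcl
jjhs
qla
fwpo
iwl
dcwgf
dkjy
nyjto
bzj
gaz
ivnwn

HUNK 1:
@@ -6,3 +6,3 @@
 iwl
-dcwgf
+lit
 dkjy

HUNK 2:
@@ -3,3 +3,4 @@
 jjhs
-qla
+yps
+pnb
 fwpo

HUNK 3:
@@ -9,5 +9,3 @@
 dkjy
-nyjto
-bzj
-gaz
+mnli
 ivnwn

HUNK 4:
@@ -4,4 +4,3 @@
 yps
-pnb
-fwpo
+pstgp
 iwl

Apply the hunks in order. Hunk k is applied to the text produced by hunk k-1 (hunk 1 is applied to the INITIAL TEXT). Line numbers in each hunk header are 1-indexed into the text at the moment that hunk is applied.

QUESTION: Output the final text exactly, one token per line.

Hunk 1: at line 6 remove [dcwgf] add [lit] -> 12 lines: nhv fcl jjhs qla fwpo iwl lit dkjy nyjto bzj gaz ivnwn
Hunk 2: at line 3 remove [qla] add [yps,pnb] -> 13 lines: nhv fcl jjhs yps pnb fwpo iwl lit dkjy nyjto bzj gaz ivnwn
Hunk 3: at line 9 remove [nyjto,bzj,gaz] add [mnli] -> 11 lines: nhv fcl jjhs yps pnb fwpo iwl lit dkjy mnli ivnwn
Hunk 4: at line 4 remove [pnb,fwpo] add [pstgp] -> 10 lines: nhv fcl jjhs yps pstgp iwl lit dkjy mnli ivnwn

Answer: nhv
fcl
jjhs
yps
pstgp
iwl
lit
dkjy
mnli
ivnwn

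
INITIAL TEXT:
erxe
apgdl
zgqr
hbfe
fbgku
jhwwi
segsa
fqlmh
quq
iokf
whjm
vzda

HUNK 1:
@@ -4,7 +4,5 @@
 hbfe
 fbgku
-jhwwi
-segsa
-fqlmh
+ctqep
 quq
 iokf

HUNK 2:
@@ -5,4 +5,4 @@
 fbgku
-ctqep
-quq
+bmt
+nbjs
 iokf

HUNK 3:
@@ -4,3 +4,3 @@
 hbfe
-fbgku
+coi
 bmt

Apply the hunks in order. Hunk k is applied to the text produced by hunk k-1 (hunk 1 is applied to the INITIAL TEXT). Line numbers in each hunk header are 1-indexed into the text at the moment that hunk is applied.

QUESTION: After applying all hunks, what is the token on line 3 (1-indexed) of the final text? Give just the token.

Answer: zgqr

Derivation:
Hunk 1: at line 4 remove [jhwwi,segsa,fqlmh] add [ctqep] -> 10 lines: erxe apgdl zgqr hbfe fbgku ctqep quq iokf whjm vzda
Hunk 2: at line 5 remove [ctqep,quq] add [bmt,nbjs] -> 10 lines: erxe apgdl zgqr hbfe fbgku bmt nbjs iokf whjm vzda
Hunk 3: at line 4 remove [fbgku] add [coi] -> 10 lines: erxe apgdl zgqr hbfe coi bmt nbjs iokf whjm vzda
Final line 3: zgqr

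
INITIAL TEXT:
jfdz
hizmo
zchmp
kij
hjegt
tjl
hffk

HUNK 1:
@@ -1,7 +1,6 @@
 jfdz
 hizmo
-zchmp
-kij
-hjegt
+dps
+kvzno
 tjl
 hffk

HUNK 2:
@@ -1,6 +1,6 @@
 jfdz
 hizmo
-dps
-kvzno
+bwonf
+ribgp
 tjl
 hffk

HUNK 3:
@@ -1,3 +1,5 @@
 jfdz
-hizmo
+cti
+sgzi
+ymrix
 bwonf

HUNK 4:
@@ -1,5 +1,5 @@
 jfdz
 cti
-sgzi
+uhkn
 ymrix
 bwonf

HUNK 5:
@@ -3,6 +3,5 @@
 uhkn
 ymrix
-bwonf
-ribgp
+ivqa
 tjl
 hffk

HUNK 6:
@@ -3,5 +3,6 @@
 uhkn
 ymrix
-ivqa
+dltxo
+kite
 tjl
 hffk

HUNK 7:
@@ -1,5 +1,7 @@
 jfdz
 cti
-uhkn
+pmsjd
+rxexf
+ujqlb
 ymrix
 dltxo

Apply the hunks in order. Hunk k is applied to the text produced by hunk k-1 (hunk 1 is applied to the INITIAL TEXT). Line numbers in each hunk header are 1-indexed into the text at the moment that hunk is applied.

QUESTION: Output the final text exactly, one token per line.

Answer: jfdz
cti
pmsjd
rxexf
ujqlb
ymrix
dltxo
kite
tjl
hffk

Derivation:
Hunk 1: at line 1 remove [zchmp,kij,hjegt] add [dps,kvzno] -> 6 lines: jfdz hizmo dps kvzno tjl hffk
Hunk 2: at line 1 remove [dps,kvzno] add [bwonf,ribgp] -> 6 lines: jfdz hizmo bwonf ribgp tjl hffk
Hunk 3: at line 1 remove [hizmo] add [cti,sgzi,ymrix] -> 8 lines: jfdz cti sgzi ymrix bwonf ribgp tjl hffk
Hunk 4: at line 1 remove [sgzi] add [uhkn] -> 8 lines: jfdz cti uhkn ymrix bwonf ribgp tjl hffk
Hunk 5: at line 3 remove [bwonf,ribgp] add [ivqa] -> 7 lines: jfdz cti uhkn ymrix ivqa tjl hffk
Hunk 6: at line 3 remove [ivqa] add [dltxo,kite] -> 8 lines: jfdz cti uhkn ymrix dltxo kite tjl hffk
Hunk 7: at line 1 remove [uhkn] add [pmsjd,rxexf,ujqlb] -> 10 lines: jfdz cti pmsjd rxexf ujqlb ymrix dltxo kite tjl hffk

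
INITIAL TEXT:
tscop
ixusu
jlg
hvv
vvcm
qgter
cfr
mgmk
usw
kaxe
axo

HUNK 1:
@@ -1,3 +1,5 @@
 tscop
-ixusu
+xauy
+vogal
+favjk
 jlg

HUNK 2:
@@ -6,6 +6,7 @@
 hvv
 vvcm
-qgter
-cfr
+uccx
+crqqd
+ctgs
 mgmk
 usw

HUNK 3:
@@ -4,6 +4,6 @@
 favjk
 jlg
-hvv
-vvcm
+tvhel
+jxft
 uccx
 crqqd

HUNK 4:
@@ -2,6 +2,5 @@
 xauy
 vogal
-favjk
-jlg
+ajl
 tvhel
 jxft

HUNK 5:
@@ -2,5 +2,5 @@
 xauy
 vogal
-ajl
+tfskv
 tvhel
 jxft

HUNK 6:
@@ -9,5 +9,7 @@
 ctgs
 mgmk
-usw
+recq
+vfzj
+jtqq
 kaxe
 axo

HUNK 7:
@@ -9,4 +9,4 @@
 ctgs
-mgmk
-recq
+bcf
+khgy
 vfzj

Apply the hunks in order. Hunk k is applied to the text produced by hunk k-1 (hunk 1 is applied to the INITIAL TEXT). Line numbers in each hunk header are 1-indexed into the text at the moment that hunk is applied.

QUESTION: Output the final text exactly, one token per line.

Answer: tscop
xauy
vogal
tfskv
tvhel
jxft
uccx
crqqd
ctgs
bcf
khgy
vfzj
jtqq
kaxe
axo

Derivation:
Hunk 1: at line 1 remove [ixusu] add [xauy,vogal,favjk] -> 13 lines: tscop xauy vogal favjk jlg hvv vvcm qgter cfr mgmk usw kaxe axo
Hunk 2: at line 6 remove [qgter,cfr] add [uccx,crqqd,ctgs] -> 14 lines: tscop xauy vogal favjk jlg hvv vvcm uccx crqqd ctgs mgmk usw kaxe axo
Hunk 3: at line 4 remove [hvv,vvcm] add [tvhel,jxft] -> 14 lines: tscop xauy vogal favjk jlg tvhel jxft uccx crqqd ctgs mgmk usw kaxe axo
Hunk 4: at line 2 remove [favjk,jlg] add [ajl] -> 13 lines: tscop xauy vogal ajl tvhel jxft uccx crqqd ctgs mgmk usw kaxe axo
Hunk 5: at line 2 remove [ajl] add [tfskv] -> 13 lines: tscop xauy vogal tfskv tvhel jxft uccx crqqd ctgs mgmk usw kaxe axo
Hunk 6: at line 9 remove [usw] add [recq,vfzj,jtqq] -> 15 lines: tscop xauy vogal tfskv tvhel jxft uccx crqqd ctgs mgmk recq vfzj jtqq kaxe axo
Hunk 7: at line 9 remove [mgmk,recq] add [bcf,khgy] -> 15 lines: tscop xauy vogal tfskv tvhel jxft uccx crqqd ctgs bcf khgy vfzj jtqq kaxe axo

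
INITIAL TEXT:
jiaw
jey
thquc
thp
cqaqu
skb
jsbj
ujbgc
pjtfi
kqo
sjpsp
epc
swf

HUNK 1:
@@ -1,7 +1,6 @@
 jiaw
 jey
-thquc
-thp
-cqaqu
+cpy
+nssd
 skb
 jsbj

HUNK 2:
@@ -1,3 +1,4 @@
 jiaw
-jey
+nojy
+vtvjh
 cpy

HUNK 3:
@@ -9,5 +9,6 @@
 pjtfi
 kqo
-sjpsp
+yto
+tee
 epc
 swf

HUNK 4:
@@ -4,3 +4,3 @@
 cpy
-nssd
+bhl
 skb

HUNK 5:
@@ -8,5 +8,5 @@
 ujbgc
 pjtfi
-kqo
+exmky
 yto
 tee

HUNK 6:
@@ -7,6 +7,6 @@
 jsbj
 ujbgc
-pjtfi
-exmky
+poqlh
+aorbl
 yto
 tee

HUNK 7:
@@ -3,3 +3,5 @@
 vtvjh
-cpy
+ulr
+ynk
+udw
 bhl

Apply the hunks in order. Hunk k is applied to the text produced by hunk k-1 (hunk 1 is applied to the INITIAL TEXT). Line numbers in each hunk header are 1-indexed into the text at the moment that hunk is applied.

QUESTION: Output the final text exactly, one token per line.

Hunk 1: at line 1 remove [thquc,thp,cqaqu] add [cpy,nssd] -> 12 lines: jiaw jey cpy nssd skb jsbj ujbgc pjtfi kqo sjpsp epc swf
Hunk 2: at line 1 remove [jey] add [nojy,vtvjh] -> 13 lines: jiaw nojy vtvjh cpy nssd skb jsbj ujbgc pjtfi kqo sjpsp epc swf
Hunk 3: at line 9 remove [sjpsp] add [yto,tee] -> 14 lines: jiaw nojy vtvjh cpy nssd skb jsbj ujbgc pjtfi kqo yto tee epc swf
Hunk 4: at line 4 remove [nssd] add [bhl] -> 14 lines: jiaw nojy vtvjh cpy bhl skb jsbj ujbgc pjtfi kqo yto tee epc swf
Hunk 5: at line 8 remove [kqo] add [exmky] -> 14 lines: jiaw nojy vtvjh cpy bhl skb jsbj ujbgc pjtfi exmky yto tee epc swf
Hunk 6: at line 7 remove [pjtfi,exmky] add [poqlh,aorbl] -> 14 lines: jiaw nojy vtvjh cpy bhl skb jsbj ujbgc poqlh aorbl yto tee epc swf
Hunk 7: at line 3 remove [cpy] add [ulr,ynk,udw] -> 16 lines: jiaw nojy vtvjh ulr ynk udw bhl skb jsbj ujbgc poqlh aorbl yto tee epc swf

Answer: jiaw
nojy
vtvjh
ulr
ynk
udw
bhl
skb
jsbj
ujbgc
poqlh
aorbl
yto
tee
epc
swf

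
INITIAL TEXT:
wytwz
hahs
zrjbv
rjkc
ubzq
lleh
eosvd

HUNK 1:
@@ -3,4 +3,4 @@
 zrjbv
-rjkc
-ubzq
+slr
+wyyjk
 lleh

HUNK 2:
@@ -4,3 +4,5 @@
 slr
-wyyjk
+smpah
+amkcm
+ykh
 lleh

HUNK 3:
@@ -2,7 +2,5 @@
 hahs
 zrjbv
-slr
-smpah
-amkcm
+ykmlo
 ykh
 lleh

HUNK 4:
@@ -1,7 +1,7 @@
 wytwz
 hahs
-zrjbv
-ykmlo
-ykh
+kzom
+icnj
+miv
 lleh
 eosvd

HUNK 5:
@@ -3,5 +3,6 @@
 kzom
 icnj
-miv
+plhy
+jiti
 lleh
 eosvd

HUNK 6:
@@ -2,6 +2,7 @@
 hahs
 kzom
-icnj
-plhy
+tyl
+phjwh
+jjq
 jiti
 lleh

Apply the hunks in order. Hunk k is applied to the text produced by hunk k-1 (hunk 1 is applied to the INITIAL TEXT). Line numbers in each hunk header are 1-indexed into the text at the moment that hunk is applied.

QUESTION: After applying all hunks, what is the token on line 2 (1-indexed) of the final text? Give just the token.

Hunk 1: at line 3 remove [rjkc,ubzq] add [slr,wyyjk] -> 7 lines: wytwz hahs zrjbv slr wyyjk lleh eosvd
Hunk 2: at line 4 remove [wyyjk] add [smpah,amkcm,ykh] -> 9 lines: wytwz hahs zrjbv slr smpah amkcm ykh lleh eosvd
Hunk 3: at line 2 remove [slr,smpah,amkcm] add [ykmlo] -> 7 lines: wytwz hahs zrjbv ykmlo ykh lleh eosvd
Hunk 4: at line 1 remove [zrjbv,ykmlo,ykh] add [kzom,icnj,miv] -> 7 lines: wytwz hahs kzom icnj miv lleh eosvd
Hunk 5: at line 3 remove [miv] add [plhy,jiti] -> 8 lines: wytwz hahs kzom icnj plhy jiti lleh eosvd
Hunk 6: at line 2 remove [icnj,plhy] add [tyl,phjwh,jjq] -> 9 lines: wytwz hahs kzom tyl phjwh jjq jiti lleh eosvd
Final line 2: hahs

Answer: hahs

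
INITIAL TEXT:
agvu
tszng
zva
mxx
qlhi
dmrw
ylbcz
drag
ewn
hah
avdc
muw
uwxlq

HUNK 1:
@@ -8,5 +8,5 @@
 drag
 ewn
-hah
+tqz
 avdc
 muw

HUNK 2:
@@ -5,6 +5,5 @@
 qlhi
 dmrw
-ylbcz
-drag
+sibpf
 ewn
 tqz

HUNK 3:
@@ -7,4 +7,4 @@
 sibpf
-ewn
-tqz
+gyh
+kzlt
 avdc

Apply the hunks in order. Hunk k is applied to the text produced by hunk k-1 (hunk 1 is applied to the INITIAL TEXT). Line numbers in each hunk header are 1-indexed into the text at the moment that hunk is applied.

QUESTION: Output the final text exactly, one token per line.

Answer: agvu
tszng
zva
mxx
qlhi
dmrw
sibpf
gyh
kzlt
avdc
muw
uwxlq

Derivation:
Hunk 1: at line 8 remove [hah] add [tqz] -> 13 lines: agvu tszng zva mxx qlhi dmrw ylbcz drag ewn tqz avdc muw uwxlq
Hunk 2: at line 5 remove [ylbcz,drag] add [sibpf] -> 12 lines: agvu tszng zva mxx qlhi dmrw sibpf ewn tqz avdc muw uwxlq
Hunk 3: at line 7 remove [ewn,tqz] add [gyh,kzlt] -> 12 lines: agvu tszng zva mxx qlhi dmrw sibpf gyh kzlt avdc muw uwxlq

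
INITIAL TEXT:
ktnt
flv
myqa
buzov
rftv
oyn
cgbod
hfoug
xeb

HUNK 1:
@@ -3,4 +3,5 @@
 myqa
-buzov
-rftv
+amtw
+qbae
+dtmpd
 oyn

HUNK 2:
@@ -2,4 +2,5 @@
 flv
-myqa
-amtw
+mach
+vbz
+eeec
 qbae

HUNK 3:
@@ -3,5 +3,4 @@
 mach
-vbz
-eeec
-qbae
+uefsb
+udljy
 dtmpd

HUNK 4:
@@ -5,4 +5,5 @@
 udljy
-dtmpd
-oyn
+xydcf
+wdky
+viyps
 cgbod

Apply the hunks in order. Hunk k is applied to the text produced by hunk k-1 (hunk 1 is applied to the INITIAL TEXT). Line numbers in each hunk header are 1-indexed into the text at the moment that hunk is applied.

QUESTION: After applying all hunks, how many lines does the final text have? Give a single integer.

Hunk 1: at line 3 remove [buzov,rftv] add [amtw,qbae,dtmpd] -> 10 lines: ktnt flv myqa amtw qbae dtmpd oyn cgbod hfoug xeb
Hunk 2: at line 2 remove [myqa,amtw] add [mach,vbz,eeec] -> 11 lines: ktnt flv mach vbz eeec qbae dtmpd oyn cgbod hfoug xeb
Hunk 3: at line 3 remove [vbz,eeec,qbae] add [uefsb,udljy] -> 10 lines: ktnt flv mach uefsb udljy dtmpd oyn cgbod hfoug xeb
Hunk 4: at line 5 remove [dtmpd,oyn] add [xydcf,wdky,viyps] -> 11 lines: ktnt flv mach uefsb udljy xydcf wdky viyps cgbod hfoug xeb
Final line count: 11

Answer: 11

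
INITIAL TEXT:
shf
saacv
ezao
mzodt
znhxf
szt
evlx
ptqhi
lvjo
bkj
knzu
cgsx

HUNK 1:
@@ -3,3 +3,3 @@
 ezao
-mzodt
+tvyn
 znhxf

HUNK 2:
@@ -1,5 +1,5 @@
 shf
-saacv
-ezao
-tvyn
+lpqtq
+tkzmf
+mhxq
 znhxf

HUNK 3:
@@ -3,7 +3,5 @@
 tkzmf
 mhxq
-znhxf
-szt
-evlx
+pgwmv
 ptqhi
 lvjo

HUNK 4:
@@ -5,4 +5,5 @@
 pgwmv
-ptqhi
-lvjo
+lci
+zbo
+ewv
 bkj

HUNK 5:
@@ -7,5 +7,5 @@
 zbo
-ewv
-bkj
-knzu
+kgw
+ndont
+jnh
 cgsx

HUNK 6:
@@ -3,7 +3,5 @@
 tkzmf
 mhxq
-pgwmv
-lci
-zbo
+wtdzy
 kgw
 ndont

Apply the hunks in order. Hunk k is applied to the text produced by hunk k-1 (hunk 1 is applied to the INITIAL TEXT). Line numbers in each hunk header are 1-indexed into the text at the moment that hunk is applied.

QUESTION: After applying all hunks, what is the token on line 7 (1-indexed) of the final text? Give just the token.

Answer: ndont

Derivation:
Hunk 1: at line 3 remove [mzodt] add [tvyn] -> 12 lines: shf saacv ezao tvyn znhxf szt evlx ptqhi lvjo bkj knzu cgsx
Hunk 2: at line 1 remove [saacv,ezao,tvyn] add [lpqtq,tkzmf,mhxq] -> 12 lines: shf lpqtq tkzmf mhxq znhxf szt evlx ptqhi lvjo bkj knzu cgsx
Hunk 3: at line 3 remove [znhxf,szt,evlx] add [pgwmv] -> 10 lines: shf lpqtq tkzmf mhxq pgwmv ptqhi lvjo bkj knzu cgsx
Hunk 4: at line 5 remove [ptqhi,lvjo] add [lci,zbo,ewv] -> 11 lines: shf lpqtq tkzmf mhxq pgwmv lci zbo ewv bkj knzu cgsx
Hunk 5: at line 7 remove [ewv,bkj,knzu] add [kgw,ndont,jnh] -> 11 lines: shf lpqtq tkzmf mhxq pgwmv lci zbo kgw ndont jnh cgsx
Hunk 6: at line 3 remove [pgwmv,lci,zbo] add [wtdzy] -> 9 lines: shf lpqtq tkzmf mhxq wtdzy kgw ndont jnh cgsx
Final line 7: ndont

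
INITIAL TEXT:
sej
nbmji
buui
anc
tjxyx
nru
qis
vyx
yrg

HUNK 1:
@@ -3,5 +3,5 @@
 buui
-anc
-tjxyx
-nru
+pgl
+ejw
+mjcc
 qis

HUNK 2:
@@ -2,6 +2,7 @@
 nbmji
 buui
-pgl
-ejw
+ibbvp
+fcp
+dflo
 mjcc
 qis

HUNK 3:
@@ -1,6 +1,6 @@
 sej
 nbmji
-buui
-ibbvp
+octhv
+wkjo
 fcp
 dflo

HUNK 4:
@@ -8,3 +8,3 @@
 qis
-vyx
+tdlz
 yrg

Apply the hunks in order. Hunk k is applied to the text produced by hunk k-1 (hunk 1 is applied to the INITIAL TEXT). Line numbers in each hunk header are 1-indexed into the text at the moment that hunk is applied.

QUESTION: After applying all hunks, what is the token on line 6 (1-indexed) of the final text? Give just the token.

Answer: dflo

Derivation:
Hunk 1: at line 3 remove [anc,tjxyx,nru] add [pgl,ejw,mjcc] -> 9 lines: sej nbmji buui pgl ejw mjcc qis vyx yrg
Hunk 2: at line 2 remove [pgl,ejw] add [ibbvp,fcp,dflo] -> 10 lines: sej nbmji buui ibbvp fcp dflo mjcc qis vyx yrg
Hunk 3: at line 1 remove [buui,ibbvp] add [octhv,wkjo] -> 10 lines: sej nbmji octhv wkjo fcp dflo mjcc qis vyx yrg
Hunk 4: at line 8 remove [vyx] add [tdlz] -> 10 lines: sej nbmji octhv wkjo fcp dflo mjcc qis tdlz yrg
Final line 6: dflo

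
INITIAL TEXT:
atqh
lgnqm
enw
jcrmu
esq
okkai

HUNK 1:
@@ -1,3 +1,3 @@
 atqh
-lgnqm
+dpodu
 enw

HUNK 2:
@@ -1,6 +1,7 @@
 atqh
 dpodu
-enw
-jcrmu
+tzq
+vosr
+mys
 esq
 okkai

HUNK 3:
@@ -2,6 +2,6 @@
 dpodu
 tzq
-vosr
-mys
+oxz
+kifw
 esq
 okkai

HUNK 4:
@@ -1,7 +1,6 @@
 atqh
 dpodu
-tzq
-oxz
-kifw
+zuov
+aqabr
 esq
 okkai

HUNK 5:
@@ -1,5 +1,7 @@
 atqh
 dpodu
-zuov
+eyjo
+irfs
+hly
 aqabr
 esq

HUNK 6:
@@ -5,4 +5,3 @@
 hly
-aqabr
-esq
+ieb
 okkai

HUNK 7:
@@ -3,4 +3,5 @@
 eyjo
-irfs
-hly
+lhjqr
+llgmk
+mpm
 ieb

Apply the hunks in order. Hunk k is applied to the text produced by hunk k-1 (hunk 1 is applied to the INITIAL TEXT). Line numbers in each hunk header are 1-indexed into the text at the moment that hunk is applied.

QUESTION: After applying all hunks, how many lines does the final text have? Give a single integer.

Answer: 8

Derivation:
Hunk 1: at line 1 remove [lgnqm] add [dpodu] -> 6 lines: atqh dpodu enw jcrmu esq okkai
Hunk 2: at line 1 remove [enw,jcrmu] add [tzq,vosr,mys] -> 7 lines: atqh dpodu tzq vosr mys esq okkai
Hunk 3: at line 2 remove [vosr,mys] add [oxz,kifw] -> 7 lines: atqh dpodu tzq oxz kifw esq okkai
Hunk 4: at line 1 remove [tzq,oxz,kifw] add [zuov,aqabr] -> 6 lines: atqh dpodu zuov aqabr esq okkai
Hunk 5: at line 1 remove [zuov] add [eyjo,irfs,hly] -> 8 lines: atqh dpodu eyjo irfs hly aqabr esq okkai
Hunk 6: at line 5 remove [aqabr,esq] add [ieb] -> 7 lines: atqh dpodu eyjo irfs hly ieb okkai
Hunk 7: at line 3 remove [irfs,hly] add [lhjqr,llgmk,mpm] -> 8 lines: atqh dpodu eyjo lhjqr llgmk mpm ieb okkai
Final line count: 8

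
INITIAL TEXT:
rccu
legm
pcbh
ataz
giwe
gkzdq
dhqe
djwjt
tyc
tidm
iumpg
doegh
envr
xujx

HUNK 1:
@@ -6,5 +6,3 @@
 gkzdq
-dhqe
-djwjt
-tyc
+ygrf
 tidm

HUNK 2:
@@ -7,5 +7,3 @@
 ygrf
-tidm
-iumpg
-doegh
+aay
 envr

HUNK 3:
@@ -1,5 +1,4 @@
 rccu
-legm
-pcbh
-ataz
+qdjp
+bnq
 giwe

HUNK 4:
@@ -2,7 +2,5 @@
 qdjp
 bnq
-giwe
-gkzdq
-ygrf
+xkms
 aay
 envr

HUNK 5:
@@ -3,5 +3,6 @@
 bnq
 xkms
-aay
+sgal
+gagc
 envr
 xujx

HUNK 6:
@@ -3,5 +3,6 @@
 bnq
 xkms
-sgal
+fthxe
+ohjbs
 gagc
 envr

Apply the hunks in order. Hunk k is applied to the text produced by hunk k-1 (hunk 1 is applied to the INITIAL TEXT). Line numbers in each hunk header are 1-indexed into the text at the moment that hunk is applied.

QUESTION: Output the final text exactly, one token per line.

Answer: rccu
qdjp
bnq
xkms
fthxe
ohjbs
gagc
envr
xujx

Derivation:
Hunk 1: at line 6 remove [dhqe,djwjt,tyc] add [ygrf] -> 12 lines: rccu legm pcbh ataz giwe gkzdq ygrf tidm iumpg doegh envr xujx
Hunk 2: at line 7 remove [tidm,iumpg,doegh] add [aay] -> 10 lines: rccu legm pcbh ataz giwe gkzdq ygrf aay envr xujx
Hunk 3: at line 1 remove [legm,pcbh,ataz] add [qdjp,bnq] -> 9 lines: rccu qdjp bnq giwe gkzdq ygrf aay envr xujx
Hunk 4: at line 2 remove [giwe,gkzdq,ygrf] add [xkms] -> 7 lines: rccu qdjp bnq xkms aay envr xujx
Hunk 5: at line 3 remove [aay] add [sgal,gagc] -> 8 lines: rccu qdjp bnq xkms sgal gagc envr xujx
Hunk 6: at line 3 remove [sgal] add [fthxe,ohjbs] -> 9 lines: rccu qdjp bnq xkms fthxe ohjbs gagc envr xujx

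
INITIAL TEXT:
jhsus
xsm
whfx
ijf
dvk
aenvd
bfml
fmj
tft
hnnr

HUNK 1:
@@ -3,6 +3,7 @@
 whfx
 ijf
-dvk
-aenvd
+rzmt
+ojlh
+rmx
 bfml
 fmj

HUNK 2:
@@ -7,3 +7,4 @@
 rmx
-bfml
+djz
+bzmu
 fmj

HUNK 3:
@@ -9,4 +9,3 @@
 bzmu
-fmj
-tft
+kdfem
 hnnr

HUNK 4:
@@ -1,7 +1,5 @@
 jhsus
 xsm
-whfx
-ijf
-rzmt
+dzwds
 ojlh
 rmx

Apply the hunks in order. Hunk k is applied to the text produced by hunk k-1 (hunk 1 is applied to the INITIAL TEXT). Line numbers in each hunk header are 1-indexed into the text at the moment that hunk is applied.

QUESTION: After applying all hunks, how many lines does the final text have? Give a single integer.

Hunk 1: at line 3 remove [dvk,aenvd] add [rzmt,ojlh,rmx] -> 11 lines: jhsus xsm whfx ijf rzmt ojlh rmx bfml fmj tft hnnr
Hunk 2: at line 7 remove [bfml] add [djz,bzmu] -> 12 lines: jhsus xsm whfx ijf rzmt ojlh rmx djz bzmu fmj tft hnnr
Hunk 3: at line 9 remove [fmj,tft] add [kdfem] -> 11 lines: jhsus xsm whfx ijf rzmt ojlh rmx djz bzmu kdfem hnnr
Hunk 4: at line 1 remove [whfx,ijf,rzmt] add [dzwds] -> 9 lines: jhsus xsm dzwds ojlh rmx djz bzmu kdfem hnnr
Final line count: 9

Answer: 9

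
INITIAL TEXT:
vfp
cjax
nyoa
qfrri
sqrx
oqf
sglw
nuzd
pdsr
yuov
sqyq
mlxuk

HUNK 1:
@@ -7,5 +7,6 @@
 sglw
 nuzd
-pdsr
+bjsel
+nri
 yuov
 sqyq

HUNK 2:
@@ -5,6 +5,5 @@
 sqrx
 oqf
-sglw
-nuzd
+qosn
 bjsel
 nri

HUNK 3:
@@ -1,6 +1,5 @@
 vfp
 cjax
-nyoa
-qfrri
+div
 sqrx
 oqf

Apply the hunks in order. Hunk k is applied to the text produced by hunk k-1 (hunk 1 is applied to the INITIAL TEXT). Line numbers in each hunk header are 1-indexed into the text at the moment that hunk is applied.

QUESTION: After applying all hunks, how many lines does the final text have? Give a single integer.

Answer: 11

Derivation:
Hunk 1: at line 7 remove [pdsr] add [bjsel,nri] -> 13 lines: vfp cjax nyoa qfrri sqrx oqf sglw nuzd bjsel nri yuov sqyq mlxuk
Hunk 2: at line 5 remove [sglw,nuzd] add [qosn] -> 12 lines: vfp cjax nyoa qfrri sqrx oqf qosn bjsel nri yuov sqyq mlxuk
Hunk 3: at line 1 remove [nyoa,qfrri] add [div] -> 11 lines: vfp cjax div sqrx oqf qosn bjsel nri yuov sqyq mlxuk
Final line count: 11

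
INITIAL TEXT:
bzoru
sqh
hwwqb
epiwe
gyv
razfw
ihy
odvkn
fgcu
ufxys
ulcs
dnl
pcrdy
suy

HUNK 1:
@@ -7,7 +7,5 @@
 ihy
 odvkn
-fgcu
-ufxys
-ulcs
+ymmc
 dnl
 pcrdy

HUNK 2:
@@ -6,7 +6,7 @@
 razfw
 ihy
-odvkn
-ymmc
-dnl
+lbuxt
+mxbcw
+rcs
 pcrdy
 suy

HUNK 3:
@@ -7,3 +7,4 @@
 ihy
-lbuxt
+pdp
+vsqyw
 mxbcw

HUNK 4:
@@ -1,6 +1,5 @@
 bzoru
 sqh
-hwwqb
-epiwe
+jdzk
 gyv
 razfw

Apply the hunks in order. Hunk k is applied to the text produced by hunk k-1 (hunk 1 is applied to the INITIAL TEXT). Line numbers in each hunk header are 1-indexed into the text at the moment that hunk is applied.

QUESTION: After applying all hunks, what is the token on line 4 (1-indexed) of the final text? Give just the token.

Hunk 1: at line 7 remove [fgcu,ufxys,ulcs] add [ymmc] -> 12 lines: bzoru sqh hwwqb epiwe gyv razfw ihy odvkn ymmc dnl pcrdy suy
Hunk 2: at line 6 remove [odvkn,ymmc,dnl] add [lbuxt,mxbcw,rcs] -> 12 lines: bzoru sqh hwwqb epiwe gyv razfw ihy lbuxt mxbcw rcs pcrdy suy
Hunk 3: at line 7 remove [lbuxt] add [pdp,vsqyw] -> 13 lines: bzoru sqh hwwqb epiwe gyv razfw ihy pdp vsqyw mxbcw rcs pcrdy suy
Hunk 4: at line 1 remove [hwwqb,epiwe] add [jdzk] -> 12 lines: bzoru sqh jdzk gyv razfw ihy pdp vsqyw mxbcw rcs pcrdy suy
Final line 4: gyv

Answer: gyv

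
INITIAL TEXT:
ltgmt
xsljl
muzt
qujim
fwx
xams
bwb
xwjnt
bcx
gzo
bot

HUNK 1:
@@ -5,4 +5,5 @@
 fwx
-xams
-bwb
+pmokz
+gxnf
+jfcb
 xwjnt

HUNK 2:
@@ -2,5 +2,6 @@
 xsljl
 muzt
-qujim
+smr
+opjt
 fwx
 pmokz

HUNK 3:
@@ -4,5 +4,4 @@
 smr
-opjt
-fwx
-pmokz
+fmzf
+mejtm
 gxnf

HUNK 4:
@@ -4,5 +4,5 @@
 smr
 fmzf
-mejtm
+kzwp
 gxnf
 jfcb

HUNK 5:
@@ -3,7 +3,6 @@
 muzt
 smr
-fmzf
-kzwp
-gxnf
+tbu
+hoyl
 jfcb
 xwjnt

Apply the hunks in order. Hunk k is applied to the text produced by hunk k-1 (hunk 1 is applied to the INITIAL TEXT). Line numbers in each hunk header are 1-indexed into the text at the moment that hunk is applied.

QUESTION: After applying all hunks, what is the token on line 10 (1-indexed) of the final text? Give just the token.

Answer: gzo

Derivation:
Hunk 1: at line 5 remove [xams,bwb] add [pmokz,gxnf,jfcb] -> 12 lines: ltgmt xsljl muzt qujim fwx pmokz gxnf jfcb xwjnt bcx gzo bot
Hunk 2: at line 2 remove [qujim] add [smr,opjt] -> 13 lines: ltgmt xsljl muzt smr opjt fwx pmokz gxnf jfcb xwjnt bcx gzo bot
Hunk 3: at line 4 remove [opjt,fwx,pmokz] add [fmzf,mejtm] -> 12 lines: ltgmt xsljl muzt smr fmzf mejtm gxnf jfcb xwjnt bcx gzo bot
Hunk 4: at line 4 remove [mejtm] add [kzwp] -> 12 lines: ltgmt xsljl muzt smr fmzf kzwp gxnf jfcb xwjnt bcx gzo bot
Hunk 5: at line 3 remove [fmzf,kzwp,gxnf] add [tbu,hoyl] -> 11 lines: ltgmt xsljl muzt smr tbu hoyl jfcb xwjnt bcx gzo bot
Final line 10: gzo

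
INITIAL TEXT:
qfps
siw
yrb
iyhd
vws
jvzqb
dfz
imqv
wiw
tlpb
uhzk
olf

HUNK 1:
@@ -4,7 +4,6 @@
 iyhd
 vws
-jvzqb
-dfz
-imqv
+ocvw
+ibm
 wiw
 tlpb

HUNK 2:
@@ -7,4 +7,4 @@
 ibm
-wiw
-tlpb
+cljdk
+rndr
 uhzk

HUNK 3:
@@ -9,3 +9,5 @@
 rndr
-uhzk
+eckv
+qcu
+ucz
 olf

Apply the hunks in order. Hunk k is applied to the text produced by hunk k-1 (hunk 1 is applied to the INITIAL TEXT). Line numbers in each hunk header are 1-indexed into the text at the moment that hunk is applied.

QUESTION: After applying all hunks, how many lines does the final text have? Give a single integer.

Hunk 1: at line 4 remove [jvzqb,dfz,imqv] add [ocvw,ibm] -> 11 lines: qfps siw yrb iyhd vws ocvw ibm wiw tlpb uhzk olf
Hunk 2: at line 7 remove [wiw,tlpb] add [cljdk,rndr] -> 11 lines: qfps siw yrb iyhd vws ocvw ibm cljdk rndr uhzk olf
Hunk 3: at line 9 remove [uhzk] add [eckv,qcu,ucz] -> 13 lines: qfps siw yrb iyhd vws ocvw ibm cljdk rndr eckv qcu ucz olf
Final line count: 13

Answer: 13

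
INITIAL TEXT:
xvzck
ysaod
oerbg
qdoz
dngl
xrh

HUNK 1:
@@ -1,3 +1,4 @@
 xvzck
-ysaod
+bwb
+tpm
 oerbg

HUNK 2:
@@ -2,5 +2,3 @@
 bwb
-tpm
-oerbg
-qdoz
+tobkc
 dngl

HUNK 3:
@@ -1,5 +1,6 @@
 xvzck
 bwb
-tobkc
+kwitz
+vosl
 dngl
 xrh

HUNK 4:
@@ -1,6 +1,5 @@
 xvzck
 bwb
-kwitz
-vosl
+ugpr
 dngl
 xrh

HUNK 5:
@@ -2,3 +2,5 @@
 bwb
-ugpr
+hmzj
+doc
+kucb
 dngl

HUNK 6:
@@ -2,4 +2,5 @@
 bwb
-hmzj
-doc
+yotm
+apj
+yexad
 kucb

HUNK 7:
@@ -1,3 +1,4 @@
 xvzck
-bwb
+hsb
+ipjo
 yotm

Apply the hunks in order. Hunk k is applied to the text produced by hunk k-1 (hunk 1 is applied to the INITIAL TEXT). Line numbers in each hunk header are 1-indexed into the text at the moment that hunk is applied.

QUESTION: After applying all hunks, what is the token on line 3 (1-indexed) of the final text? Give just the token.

Hunk 1: at line 1 remove [ysaod] add [bwb,tpm] -> 7 lines: xvzck bwb tpm oerbg qdoz dngl xrh
Hunk 2: at line 2 remove [tpm,oerbg,qdoz] add [tobkc] -> 5 lines: xvzck bwb tobkc dngl xrh
Hunk 3: at line 1 remove [tobkc] add [kwitz,vosl] -> 6 lines: xvzck bwb kwitz vosl dngl xrh
Hunk 4: at line 1 remove [kwitz,vosl] add [ugpr] -> 5 lines: xvzck bwb ugpr dngl xrh
Hunk 5: at line 2 remove [ugpr] add [hmzj,doc,kucb] -> 7 lines: xvzck bwb hmzj doc kucb dngl xrh
Hunk 6: at line 2 remove [hmzj,doc] add [yotm,apj,yexad] -> 8 lines: xvzck bwb yotm apj yexad kucb dngl xrh
Hunk 7: at line 1 remove [bwb] add [hsb,ipjo] -> 9 lines: xvzck hsb ipjo yotm apj yexad kucb dngl xrh
Final line 3: ipjo

Answer: ipjo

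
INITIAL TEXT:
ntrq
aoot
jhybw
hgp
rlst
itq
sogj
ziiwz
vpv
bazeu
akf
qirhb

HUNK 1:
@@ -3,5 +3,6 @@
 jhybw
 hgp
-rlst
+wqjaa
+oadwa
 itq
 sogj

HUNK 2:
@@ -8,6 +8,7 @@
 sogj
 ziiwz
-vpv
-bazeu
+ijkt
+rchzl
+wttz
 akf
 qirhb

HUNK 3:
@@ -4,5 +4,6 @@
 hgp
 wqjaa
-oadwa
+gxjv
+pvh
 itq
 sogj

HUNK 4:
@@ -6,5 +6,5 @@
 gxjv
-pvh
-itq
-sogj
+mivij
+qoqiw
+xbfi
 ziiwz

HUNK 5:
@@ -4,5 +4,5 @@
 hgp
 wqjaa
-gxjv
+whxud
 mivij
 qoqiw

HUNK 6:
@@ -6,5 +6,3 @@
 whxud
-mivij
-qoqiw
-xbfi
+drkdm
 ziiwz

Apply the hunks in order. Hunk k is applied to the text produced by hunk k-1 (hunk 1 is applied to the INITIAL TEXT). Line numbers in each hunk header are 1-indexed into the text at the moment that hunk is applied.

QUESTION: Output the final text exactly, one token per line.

Hunk 1: at line 3 remove [rlst] add [wqjaa,oadwa] -> 13 lines: ntrq aoot jhybw hgp wqjaa oadwa itq sogj ziiwz vpv bazeu akf qirhb
Hunk 2: at line 8 remove [vpv,bazeu] add [ijkt,rchzl,wttz] -> 14 lines: ntrq aoot jhybw hgp wqjaa oadwa itq sogj ziiwz ijkt rchzl wttz akf qirhb
Hunk 3: at line 4 remove [oadwa] add [gxjv,pvh] -> 15 lines: ntrq aoot jhybw hgp wqjaa gxjv pvh itq sogj ziiwz ijkt rchzl wttz akf qirhb
Hunk 4: at line 6 remove [pvh,itq,sogj] add [mivij,qoqiw,xbfi] -> 15 lines: ntrq aoot jhybw hgp wqjaa gxjv mivij qoqiw xbfi ziiwz ijkt rchzl wttz akf qirhb
Hunk 5: at line 4 remove [gxjv] add [whxud] -> 15 lines: ntrq aoot jhybw hgp wqjaa whxud mivij qoqiw xbfi ziiwz ijkt rchzl wttz akf qirhb
Hunk 6: at line 6 remove [mivij,qoqiw,xbfi] add [drkdm] -> 13 lines: ntrq aoot jhybw hgp wqjaa whxud drkdm ziiwz ijkt rchzl wttz akf qirhb

Answer: ntrq
aoot
jhybw
hgp
wqjaa
whxud
drkdm
ziiwz
ijkt
rchzl
wttz
akf
qirhb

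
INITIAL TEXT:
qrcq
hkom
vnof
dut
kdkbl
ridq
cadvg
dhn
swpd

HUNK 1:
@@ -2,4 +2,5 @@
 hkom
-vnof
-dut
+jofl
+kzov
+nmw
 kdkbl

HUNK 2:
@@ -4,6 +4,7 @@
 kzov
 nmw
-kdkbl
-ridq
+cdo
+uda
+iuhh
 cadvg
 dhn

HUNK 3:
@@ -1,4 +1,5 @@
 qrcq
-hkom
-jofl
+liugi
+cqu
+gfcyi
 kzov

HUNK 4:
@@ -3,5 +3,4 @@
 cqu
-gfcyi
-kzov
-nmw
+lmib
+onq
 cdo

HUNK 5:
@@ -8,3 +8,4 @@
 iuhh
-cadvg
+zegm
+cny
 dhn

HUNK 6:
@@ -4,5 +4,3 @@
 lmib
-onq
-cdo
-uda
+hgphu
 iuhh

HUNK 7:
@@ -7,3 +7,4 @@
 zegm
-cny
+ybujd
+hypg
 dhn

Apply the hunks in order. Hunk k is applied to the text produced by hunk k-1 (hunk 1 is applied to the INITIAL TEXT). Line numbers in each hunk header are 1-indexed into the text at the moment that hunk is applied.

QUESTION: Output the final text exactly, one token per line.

Answer: qrcq
liugi
cqu
lmib
hgphu
iuhh
zegm
ybujd
hypg
dhn
swpd

Derivation:
Hunk 1: at line 2 remove [vnof,dut] add [jofl,kzov,nmw] -> 10 lines: qrcq hkom jofl kzov nmw kdkbl ridq cadvg dhn swpd
Hunk 2: at line 4 remove [kdkbl,ridq] add [cdo,uda,iuhh] -> 11 lines: qrcq hkom jofl kzov nmw cdo uda iuhh cadvg dhn swpd
Hunk 3: at line 1 remove [hkom,jofl] add [liugi,cqu,gfcyi] -> 12 lines: qrcq liugi cqu gfcyi kzov nmw cdo uda iuhh cadvg dhn swpd
Hunk 4: at line 3 remove [gfcyi,kzov,nmw] add [lmib,onq] -> 11 lines: qrcq liugi cqu lmib onq cdo uda iuhh cadvg dhn swpd
Hunk 5: at line 8 remove [cadvg] add [zegm,cny] -> 12 lines: qrcq liugi cqu lmib onq cdo uda iuhh zegm cny dhn swpd
Hunk 6: at line 4 remove [onq,cdo,uda] add [hgphu] -> 10 lines: qrcq liugi cqu lmib hgphu iuhh zegm cny dhn swpd
Hunk 7: at line 7 remove [cny] add [ybujd,hypg] -> 11 lines: qrcq liugi cqu lmib hgphu iuhh zegm ybujd hypg dhn swpd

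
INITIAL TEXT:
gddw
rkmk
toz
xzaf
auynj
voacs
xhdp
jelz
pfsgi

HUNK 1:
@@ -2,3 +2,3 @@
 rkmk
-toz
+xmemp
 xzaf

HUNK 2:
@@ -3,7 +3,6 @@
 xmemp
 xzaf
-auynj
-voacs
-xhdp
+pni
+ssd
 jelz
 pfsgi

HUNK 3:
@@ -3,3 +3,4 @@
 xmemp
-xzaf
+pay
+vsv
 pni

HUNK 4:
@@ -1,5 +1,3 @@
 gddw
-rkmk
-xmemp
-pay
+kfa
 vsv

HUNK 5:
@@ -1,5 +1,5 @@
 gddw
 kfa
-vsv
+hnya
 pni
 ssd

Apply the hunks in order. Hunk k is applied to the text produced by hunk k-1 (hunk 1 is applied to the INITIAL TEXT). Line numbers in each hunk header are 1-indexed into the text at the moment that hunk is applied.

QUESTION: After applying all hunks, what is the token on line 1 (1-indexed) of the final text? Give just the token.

Hunk 1: at line 2 remove [toz] add [xmemp] -> 9 lines: gddw rkmk xmemp xzaf auynj voacs xhdp jelz pfsgi
Hunk 2: at line 3 remove [auynj,voacs,xhdp] add [pni,ssd] -> 8 lines: gddw rkmk xmemp xzaf pni ssd jelz pfsgi
Hunk 3: at line 3 remove [xzaf] add [pay,vsv] -> 9 lines: gddw rkmk xmemp pay vsv pni ssd jelz pfsgi
Hunk 4: at line 1 remove [rkmk,xmemp,pay] add [kfa] -> 7 lines: gddw kfa vsv pni ssd jelz pfsgi
Hunk 5: at line 1 remove [vsv] add [hnya] -> 7 lines: gddw kfa hnya pni ssd jelz pfsgi
Final line 1: gddw

Answer: gddw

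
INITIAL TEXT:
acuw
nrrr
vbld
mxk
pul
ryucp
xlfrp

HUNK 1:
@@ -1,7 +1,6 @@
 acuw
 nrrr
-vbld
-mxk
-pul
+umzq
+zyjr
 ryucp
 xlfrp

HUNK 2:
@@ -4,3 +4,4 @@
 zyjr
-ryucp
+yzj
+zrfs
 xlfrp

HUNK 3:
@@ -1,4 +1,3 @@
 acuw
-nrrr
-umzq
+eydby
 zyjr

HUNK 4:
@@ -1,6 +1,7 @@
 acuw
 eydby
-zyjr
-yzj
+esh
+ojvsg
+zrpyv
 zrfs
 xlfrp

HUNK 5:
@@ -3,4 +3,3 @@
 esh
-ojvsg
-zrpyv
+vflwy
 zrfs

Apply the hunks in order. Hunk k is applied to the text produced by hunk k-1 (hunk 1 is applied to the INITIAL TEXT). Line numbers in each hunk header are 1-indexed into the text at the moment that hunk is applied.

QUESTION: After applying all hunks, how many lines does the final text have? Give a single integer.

Hunk 1: at line 1 remove [vbld,mxk,pul] add [umzq,zyjr] -> 6 lines: acuw nrrr umzq zyjr ryucp xlfrp
Hunk 2: at line 4 remove [ryucp] add [yzj,zrfs] -> 7 lines: acuw nrrr umzq zyjr yzj zrfs xlfrp
Hunk 3: at line 1 remove [nrrr,umzq] add [eydby] -> 6 lines: acuw eydby zyjr yzj zrfs xlfrp
Hunk 4: at line 1 remove [zyjr,yzj] add [esh,ojvsg,zrpyv] -> 7 lines: acuw eydby esh ojvsg zrpyv zrfs xlfrp
Hunk 5: at line 3 remove [ojvsg,zrpyv] add [vflwy] -> 6 lines: acuw eydby esh vflwy zrfs xlfrp
Final line count: 6

Answer: 6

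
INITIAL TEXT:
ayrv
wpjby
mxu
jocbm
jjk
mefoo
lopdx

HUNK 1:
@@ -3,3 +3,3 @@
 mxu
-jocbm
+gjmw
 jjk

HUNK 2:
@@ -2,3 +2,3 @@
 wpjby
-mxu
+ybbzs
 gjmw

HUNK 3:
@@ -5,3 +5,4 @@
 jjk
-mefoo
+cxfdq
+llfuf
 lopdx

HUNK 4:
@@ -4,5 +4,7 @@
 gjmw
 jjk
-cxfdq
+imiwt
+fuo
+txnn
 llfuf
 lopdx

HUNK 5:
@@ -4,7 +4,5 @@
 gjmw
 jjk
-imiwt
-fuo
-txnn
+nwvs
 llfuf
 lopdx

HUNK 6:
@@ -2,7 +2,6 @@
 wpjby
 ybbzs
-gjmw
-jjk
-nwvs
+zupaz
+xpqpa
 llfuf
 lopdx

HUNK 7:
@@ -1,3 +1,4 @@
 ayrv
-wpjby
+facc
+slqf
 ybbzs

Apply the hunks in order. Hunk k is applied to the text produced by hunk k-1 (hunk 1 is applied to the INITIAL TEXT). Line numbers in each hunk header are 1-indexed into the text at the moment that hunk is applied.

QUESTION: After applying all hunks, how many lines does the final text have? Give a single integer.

Answer: 8

Derivation:
Hunk 1: at line 3 remove [jocbm] add [gjmw] -> 7 lines: ayrv wpjby mxu gjmw jjk mefoo lopdx
Hunk 2: at line 2 remove [mxu] add [ybbzs] -> 7 lines: ayrv wpjby ybbzs gjmw jjk mefoo lopdx
Hunk 3: at line 5 remove [mefoo] add [cxfdq,llfuf] -> 8 lines: ayrv wpjby ybbzs gjmw jjk cxfdq llfuf lopdx
Hunk 4: at line 4 remove [cxfdq] add [imiwt,fuo,txnn] -> 10 lines: ayrv wpjby ybbzs gjmw jjk imiwt fuo txnn llfuf lopdx
Hunk 5: at line 4 remove [imiwt,fuo,txnn] add [nwvs] -> 8 lines: ayrv wpjby ybbzs gjmw jjk nwvs llfuf lopdx
Hunk 6: at line 2 remove [gjmw,jjk,nwvs] add [zupaz,xpqpa] -> 7 lines: ayrv wpjby ybbzs zupaz xpqpa llfuf lopdx
Hunk 7: at line 1 remove [wpjby] add [facc,slqf] -> 8 lines: ayrv facc slqf ybbzs zupaz xpqpa llfuf lopdx
Final line count: 8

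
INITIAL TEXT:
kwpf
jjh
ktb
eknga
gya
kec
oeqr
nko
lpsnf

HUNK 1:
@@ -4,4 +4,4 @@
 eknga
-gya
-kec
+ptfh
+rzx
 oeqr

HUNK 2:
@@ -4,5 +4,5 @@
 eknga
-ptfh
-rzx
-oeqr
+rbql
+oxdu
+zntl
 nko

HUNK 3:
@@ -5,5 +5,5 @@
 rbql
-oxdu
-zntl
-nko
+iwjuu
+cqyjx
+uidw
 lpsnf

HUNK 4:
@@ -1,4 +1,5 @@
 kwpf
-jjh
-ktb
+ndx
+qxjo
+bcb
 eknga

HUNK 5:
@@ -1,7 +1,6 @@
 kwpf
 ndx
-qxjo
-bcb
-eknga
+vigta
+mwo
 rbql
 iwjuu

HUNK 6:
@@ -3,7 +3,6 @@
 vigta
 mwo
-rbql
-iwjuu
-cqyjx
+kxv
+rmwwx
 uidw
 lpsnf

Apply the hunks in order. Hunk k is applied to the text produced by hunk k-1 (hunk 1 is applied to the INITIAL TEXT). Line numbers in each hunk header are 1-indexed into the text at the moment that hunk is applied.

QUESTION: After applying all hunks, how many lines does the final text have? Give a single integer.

Hunk 1: at line 4 remove [gya,kec] add [ptfh,rzx] -> 9 lines: kwpf jjh ktb eknga ptfh rzx oeqr nko lpsnf
Hunk 2: at line 4 remove [ptfh,rzx,oeqr] add [rbql,oxdu,zntl] -> 9 lines: kwpf jjh ktb eknga rbql oxdu zntl nko lpsnf
Hunk 3: at line 5 remove [oxdu,zntl,nko] add [iwjuu,cqyjx,uidw] -> 9 lines: kwpf jjh ktb eknga rbql iwjuu cqyjx uidw lpsnf
Hunk 4: at line 1 remove [jjh,ktb] add [ndx,qxjo,bcb] -> 10 lines: kwpf ndx qxjo bcb eknga rbql iwjuu cqyjx uidw lpsnf
Hunk 5: at line 1 remove [qxjo,bcb,eknga] add [vigta,mwo] -> 9 lines: kwpf ndx vigta mwo rbql iwjuu cqyjx uidw lpsnf
Hunk 6: at line 3 remove [rbql,iwjuu,cqyjx] add [kxv,rmwwx] -> 8 lines: kwpf ndx vigta mwo kxv rmwwx uidw lpsnf
Final line count: 8

Answer: 8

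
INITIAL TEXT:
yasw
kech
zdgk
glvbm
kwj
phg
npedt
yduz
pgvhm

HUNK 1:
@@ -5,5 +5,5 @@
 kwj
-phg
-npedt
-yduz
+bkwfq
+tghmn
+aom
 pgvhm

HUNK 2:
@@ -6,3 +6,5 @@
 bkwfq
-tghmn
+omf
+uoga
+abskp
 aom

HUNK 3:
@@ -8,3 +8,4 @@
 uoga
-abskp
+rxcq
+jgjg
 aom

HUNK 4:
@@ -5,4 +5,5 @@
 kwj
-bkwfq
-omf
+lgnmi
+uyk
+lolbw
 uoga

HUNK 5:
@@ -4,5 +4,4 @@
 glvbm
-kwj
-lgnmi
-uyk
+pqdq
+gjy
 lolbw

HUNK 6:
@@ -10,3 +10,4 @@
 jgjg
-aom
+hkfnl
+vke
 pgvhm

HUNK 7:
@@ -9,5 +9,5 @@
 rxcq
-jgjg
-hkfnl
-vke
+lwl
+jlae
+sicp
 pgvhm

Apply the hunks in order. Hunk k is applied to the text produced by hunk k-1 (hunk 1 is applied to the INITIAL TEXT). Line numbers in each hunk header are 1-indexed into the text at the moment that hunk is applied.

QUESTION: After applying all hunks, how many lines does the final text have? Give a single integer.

Hunk 1: at line 5 remove [phg,npedt,yduz] add [bkwfq,tghmn,aom] -> 9 lines: yasw kech zdgk glvbm kwj bkwfq tghmn aom pgvhm
Hunk 2: at line 6 remove [tghmn] add [omf,uoga,abskp] -> 11 lines: yasw kech zdgk glvbm kwj bkwfq omf uoga abskp aom pgvhm
Hunk 3: at line 8 remove [abskp] add [rxcq,jgjg] -> 12 lines: yasw kech zdgk glvbm kwj bkwfq omf uoga rxcq jgjg aom pgvhm
Hunk 4: at line 5 remove [bkwfq,omf] add [lgnmi,uyk,lolbw] -> 13 lines: yasw kech zdgk glvbm kwj lgnmi uyk lolbw uoga rxcq jgjg aom pgvhm
Hunk 5: at line 4 remove [kwj,lgnmi,uyk] add [pqdq,gjy] -> 12 lines: yasw kech zdgk glvbm pqdq gjy lolbw uoga rxcq jgjg aom pgvhm
Hunk 6: at line 10 remove [aom] add [hkfnl,vke] -> 13 lines: yasw kech zdgk glvbm pqdq gjy lolbw uoga rxcq jgjg hkfnl vke pgvhm
Hunk 7: at line 9 remove [jgjg,hkfnl,vke] add [lwl,jlae,sicp] -> 13 lines: yasw kech zdgk glvbm pqdq gjy lolbw uoga rxcq lwl jlae sicp pgvhm
Final line count: 13

Answer: 13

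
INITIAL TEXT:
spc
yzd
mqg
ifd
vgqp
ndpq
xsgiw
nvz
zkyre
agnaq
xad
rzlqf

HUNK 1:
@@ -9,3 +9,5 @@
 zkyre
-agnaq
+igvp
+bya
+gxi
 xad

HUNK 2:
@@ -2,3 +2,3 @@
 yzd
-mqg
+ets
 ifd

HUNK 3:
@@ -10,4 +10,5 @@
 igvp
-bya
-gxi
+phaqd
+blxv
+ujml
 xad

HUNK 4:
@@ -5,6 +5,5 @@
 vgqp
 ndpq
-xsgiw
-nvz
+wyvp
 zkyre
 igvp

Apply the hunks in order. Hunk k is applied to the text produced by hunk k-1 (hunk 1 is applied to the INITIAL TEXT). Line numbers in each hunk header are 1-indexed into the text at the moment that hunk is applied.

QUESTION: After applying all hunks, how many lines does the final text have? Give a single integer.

Hunk 1: at line 9 remove [agnaq] add [igvp,bya,gxi] -> 14 lines: spc yzd mqg ifd vgqp ndpq xsgiw nvz zkyre igvp bya gxi xad rzlqf
Hunk 2: at line 2 remove [mqg] add [ets] -> 14 lines: spc yzd ets ifd vgqp ndpq xsgiw nvz zkyre igvp bya gxi xad rzlqf
Hunk 3: at line 10 remove [bya,gxi] add [phaqd,blxv,ujml] -> 15 lines: spc yzd ets ifd vgqp ndpq xsgiw nvz zkyre igvp phaqd blxv ujml xad rzlqf
Hunk 4: at line 5 remove [xsgiw,nvz] add [wyvp] -> 14 lines: spc yzd ets ifd vgqp ndpq wyvp zkyre igvp phaqd blxv ujml xad rzlqf
Final line count: 14

Answer: 14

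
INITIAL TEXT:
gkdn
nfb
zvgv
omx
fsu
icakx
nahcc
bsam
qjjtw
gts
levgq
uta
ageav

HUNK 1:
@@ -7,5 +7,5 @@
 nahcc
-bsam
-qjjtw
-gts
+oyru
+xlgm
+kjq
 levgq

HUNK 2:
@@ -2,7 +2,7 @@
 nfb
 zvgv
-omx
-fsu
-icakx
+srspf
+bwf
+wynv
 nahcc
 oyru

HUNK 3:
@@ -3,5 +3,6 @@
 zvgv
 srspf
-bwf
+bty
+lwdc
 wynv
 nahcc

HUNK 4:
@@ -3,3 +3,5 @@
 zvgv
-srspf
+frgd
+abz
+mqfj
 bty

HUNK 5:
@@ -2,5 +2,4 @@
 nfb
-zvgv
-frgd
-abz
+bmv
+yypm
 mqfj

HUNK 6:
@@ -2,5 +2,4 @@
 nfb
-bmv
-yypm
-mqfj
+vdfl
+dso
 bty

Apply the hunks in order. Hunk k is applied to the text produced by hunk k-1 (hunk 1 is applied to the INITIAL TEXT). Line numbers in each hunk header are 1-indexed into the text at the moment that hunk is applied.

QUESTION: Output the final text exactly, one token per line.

Hunk 1: at line 7 remove [bsam,qjjtw,gts] add [oyru,xlgm,kjq] -> 13 lines: gkdn nfb zvgv omx fsu icakx nahcc oyru xlgm kjq levgq uta ageav
Hunk 2: at line 2 remove [omx,fsu,icakx] add [srspf,bwf,wynv] -> 13 lines: gkdn nfb zvgv srspf bwf wynv nahcc oyru xlgm kjq levgq uta ageav
Hunk 3: at line 3 remove [bwf] add [bty,lwdc] -> 14 lines: gkdn nfb zvgv srspf bty lwdc wynv nahcc oyru xlgm kjq levgq uta ageav
Hunk 4: at line 3 remove [srspf] add [frgd,abz,mqfj] -> 16 lines: gkdn nfb zvgv frgd abz mqfj bty lwdc wynv nahcc oyru xlgm kjq levgq uta ageav
Hunk 5: at line 2 remove [zvgv,frgd,abz] add [bmv,yypm] -> 15 lines: gkdn nfb bmv yypm mqfj bty lwdc wynv nahcc oyru xlgm kjq levgq uta ageav
Hunk 6: at line 2 remove [bmv,yypm,mqfj] add [vdfl,dso] -> 14 lines: gkdn nfb vdfl dso bty lwdc wynv nahcc oyru xlgm kjq levgq uta ageav

Answer: gkdn
nfb
vdfl
dso
bty
lwdc
wynv
nahcc
oyru
xlgm
kjq
levgq
uta
ageav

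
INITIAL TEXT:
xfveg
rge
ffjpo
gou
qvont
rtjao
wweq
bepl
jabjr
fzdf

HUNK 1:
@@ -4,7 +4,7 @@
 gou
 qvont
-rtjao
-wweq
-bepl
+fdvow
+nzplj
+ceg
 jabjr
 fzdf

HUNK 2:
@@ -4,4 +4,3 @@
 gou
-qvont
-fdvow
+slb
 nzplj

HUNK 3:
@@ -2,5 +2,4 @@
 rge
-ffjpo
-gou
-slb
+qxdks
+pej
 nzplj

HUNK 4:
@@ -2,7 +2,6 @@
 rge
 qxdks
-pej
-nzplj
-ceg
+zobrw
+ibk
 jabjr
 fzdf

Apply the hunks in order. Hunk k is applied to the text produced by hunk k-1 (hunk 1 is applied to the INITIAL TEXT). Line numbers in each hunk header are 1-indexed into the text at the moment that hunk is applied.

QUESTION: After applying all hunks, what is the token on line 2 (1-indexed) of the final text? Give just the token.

Answer: rge

Derivation:
Hunk 1: at line 4 remove [rtjao,wweq,bepl] add [fdvow,nzplj,ceg] -> 10 lines: xfveg rge ffjpo gou qvont fdvow nzplj ceg jabjr fzdf
Hunk 2: at line 4 remove [qvont,fdvow] add [slb] -> 9 lines: xfveg rge ffjpo gou slb nzplj ceg jabjr fzdf
Hunk 3: at line 2 remove [ffjpo,gou,slb] add [qxdks,pej] -> 8 lines: xfveg rge qxdks pej nzplj ceg jabjr fzdf
Hunk 4: at line 2 remove [pej,nzplj,ceg] add [zobrw,ibk] -> 7 lines: xfveg rge qxdks zobrw ibk jabjr fzdf
Final line 2: rge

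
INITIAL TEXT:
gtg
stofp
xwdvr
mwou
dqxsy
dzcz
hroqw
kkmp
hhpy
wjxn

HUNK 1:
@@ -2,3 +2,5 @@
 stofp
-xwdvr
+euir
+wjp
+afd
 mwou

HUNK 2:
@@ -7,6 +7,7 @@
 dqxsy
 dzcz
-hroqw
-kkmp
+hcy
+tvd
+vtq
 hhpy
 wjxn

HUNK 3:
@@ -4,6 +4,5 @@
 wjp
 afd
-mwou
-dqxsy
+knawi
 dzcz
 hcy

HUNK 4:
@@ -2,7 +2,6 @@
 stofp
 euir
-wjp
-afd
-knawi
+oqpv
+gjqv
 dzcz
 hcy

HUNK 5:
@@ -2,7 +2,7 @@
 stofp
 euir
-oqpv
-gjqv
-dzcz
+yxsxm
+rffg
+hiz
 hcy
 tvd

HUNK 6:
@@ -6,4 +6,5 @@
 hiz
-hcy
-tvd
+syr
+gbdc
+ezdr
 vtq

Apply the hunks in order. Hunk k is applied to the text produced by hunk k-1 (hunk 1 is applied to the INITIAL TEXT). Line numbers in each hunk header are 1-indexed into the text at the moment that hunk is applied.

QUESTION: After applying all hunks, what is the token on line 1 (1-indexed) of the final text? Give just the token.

Hunk 1: at line 2 remove [xwdvr] add [euir,wjp,afd] -> 12 lines: gtg stofp euir wjp afd mwou dqxsy dzcz hroqw kkmp hhpy wjxn
Hunk 2: at line 7 remove [hroqw,kkmp] add [hcy,tvd,vtq] -> 13 lines: gtg stofp euir wjp afd mwou dqxsy dzcz hcy tvd vtq hhpy wjxn
Hunk 3: at line 4 remove [mwou,dqxsy] add [knawi] -> 12 lines: gtg stofp euir wjp afd knawi dzcz hcy tvd vtq hhpy wjxn
Hunk 4: at line 2 remove [wjp,afd,knawi] add [oqpv,gjqv] -> 11 lines: gtg stofp euir oqpv gjqv dzcz hcy tvd vtq hhpy wjxn
Hunk 5: at line 2 remove [oqpv,gjqv,dzcz] add [yxsxm,rffg,hiz] -> 11 lines: gtg stofp euir yxsxm rffg hiz hcy tvd vtq hhpy wjxn
Hunk 6: at line 6 remove [hcy,tvd] add [syr,gbdc,ezdr] -> 12 lines: gtg stofp euir yxsxm rffg hiz syr gbdc ezdr vtq hhpy wjxn
Final line 1: gtg

Answer: gtg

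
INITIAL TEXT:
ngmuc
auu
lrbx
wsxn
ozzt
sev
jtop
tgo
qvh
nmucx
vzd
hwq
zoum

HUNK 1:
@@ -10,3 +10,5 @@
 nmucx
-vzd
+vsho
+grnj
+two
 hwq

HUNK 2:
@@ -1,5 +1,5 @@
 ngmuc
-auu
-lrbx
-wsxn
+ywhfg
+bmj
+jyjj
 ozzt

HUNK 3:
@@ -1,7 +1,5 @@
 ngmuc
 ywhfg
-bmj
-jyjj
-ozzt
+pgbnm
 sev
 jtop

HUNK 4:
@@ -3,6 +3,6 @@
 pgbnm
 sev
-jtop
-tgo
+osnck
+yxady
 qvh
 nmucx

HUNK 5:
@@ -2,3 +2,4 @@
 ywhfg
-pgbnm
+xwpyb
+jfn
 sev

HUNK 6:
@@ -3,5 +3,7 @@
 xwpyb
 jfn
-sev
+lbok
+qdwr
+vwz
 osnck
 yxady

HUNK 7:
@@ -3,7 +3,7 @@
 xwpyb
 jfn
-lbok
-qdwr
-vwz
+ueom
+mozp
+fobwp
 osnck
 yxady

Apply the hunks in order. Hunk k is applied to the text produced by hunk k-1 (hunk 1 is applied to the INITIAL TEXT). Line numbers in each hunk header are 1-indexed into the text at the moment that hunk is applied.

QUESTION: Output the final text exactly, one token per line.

Hunk 1: at line 10 remove [vzd] add [vsho,grnj,two] -> 15 lines: ngmuc auu lrbx wsxn ozzt sev jtop tgo qvh nmucx vsho grnj two hwq zoum
Hunk 2: at line 1 remove [auu,lrbx,wsxn] add [ywhfg,bmj,jyjj] -> 15 lines: ngmuc ywhfg bmj jyjj ozzt sev jtop tgo qvh nmucx vsho grnj two hwq zoum
Hunk 3: at line 1 remove [bmj,jyjj,ozzt] add [pgbnm] -> 13 lines: ngmuc ywhfg pgbnm sev jtop tgo qvh nmucx vsho grnj two hwq zoum
Hunk 4: at line 3 remove [jtop,tgo] add [osnck,yxady] -> 13 lines: ngmuc ywhfg pgbnm sev osnck yxady qvh nmucx vsho grnj two hwq zoum
Hunk 5: at line 2 remove [pgbnm] add [xwpyb,jfn] -> 14 lines: ngmuc ywhfg xwpyb jfn sev osnck yxady qvh nmucx vsho grnj two hwq zoum
Hunk 6: at line 3 remove [sev] add [lbok,qdwr,vwz] -> 16 lines: ngmuc ywhfg xwpyb jfn lbok qdwr vwz osnck yxady qvh nmucx vsho grnj two hwq zoum
Hunk 7: at line 3 remove [lbok,qdwr,vwz] add [ueom,mozp,fobwp] -> 16 lines: ngmuc ywhfg xwpyb jfn ueom mozp fobwp osnck yxady qvh nmucx vsho grnj two hwq zoum

Answer: ngmuc
ywhfg
xwpyb
jfn
ueom
mozp
fobwp
osnck
yxady
qvh
nmucx
vsho
grnj
two
hwq
zoum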